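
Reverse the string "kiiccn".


Input: kiiccn
Reading characters right to left:
  Position 5: 'n'
  Position 4: 'c'
  Position 3: 'c'
  Position 2: 'i'
  Position 1: 'i'
  Position 0: 'k'
Reversed: ncciik

ncciik


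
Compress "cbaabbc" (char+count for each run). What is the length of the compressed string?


Input: cbaabbc
Runs:
  'c' x 1 => "c1"
  'b' x 1 => "b1"
  'a' x 2 => "a2"
  'b' x 2 => "b2"
  'c' x 1 => "c1"
Compressed: "c1b1a2b2c1"
Compressed length: 10

10


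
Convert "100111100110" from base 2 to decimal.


Input: "100111100110" in base 2
Positional expansion:
  Digit '1' (value 1) x 2^11 = 2048
  Digit '0' (value 0) x 2^10 = 0
  Digit '0' (value 0) x 2^9 = 0
  Digit '1' (value 1) x 2^8 = 256
  Digit '1' (value 1) x 2^7 = 128
  Digit '1' (value 1) x 2^6 = 64
  Digit '1' (value 1) x 2^5 = 32
  Digit '0' (value 0) x 2^4 = 0
  Digit '0' (value 0) x 2^3 = 0
  Digit '1' (value 1) x 2^2 = 4
  Digit '1' (value 1) x 2^1 = 2
  Digit '0' (value 0) x 2^0 = 0
Sum = 2534

2534


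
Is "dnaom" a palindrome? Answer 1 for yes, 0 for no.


Input: dnaom
Reversed: moand
  Compare pos 0 ('d') with pos 4 ('m'): MISMATCH
  Compare pos 1 ('n') with pos 3 ('o'): MISMATCH
Result: not a palindrome

0


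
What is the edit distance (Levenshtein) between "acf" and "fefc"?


Computing edit distance: "acf" -> "fefc"
DP table:
           f    e    f    c
      0    1    2    3    4
  a   1    1    2    3    4
  c   2    2    2    3    3
  f   3    2    3    2    3
Edit distance = dp[3][4] = 3

3


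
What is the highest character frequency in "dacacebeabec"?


Input: dacacebeabec
Character counts:
  'a': 3
  'b': 2
  'c': 3
  'd': 1
  'e': 3
Maximum frequency: 3

3


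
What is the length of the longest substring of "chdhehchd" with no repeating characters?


Input: "chdhehchd"
Sliding window (track last position of each char):
  Position 0 ('c'): window [0,0] length 1 -- new best
  Position 1 ('h'): window [0,1] length 2 -- new best
  Position 2 ('d'): window [0,2] length 3 -- new best
  Position 3 ('h'): repeat (last at 1), move window start to 2
  Position 3 ('h'): window [2,3] length 2
  Position 4 ('e'): window [2,4] length 3
  Position 5 ('h'): repeat (last at 3), move window start to 4
  Position 5 ('h'): window [4,5] length 2
  Position 6 ('c'): window [4,6] length 3
  Position 7 ('h'): repeat (last at 5), move window start to 6
  Position 7 ('h'): window [6,7] length 2
  Position 8 ('d'): window [6,8] length 3
Longest substring with no repeats: "chd" with length 3

3


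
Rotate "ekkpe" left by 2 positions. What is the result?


Input: "ekkpe", rotate left by 2
First 2 characters: "ek"
Remaining characters: "kpe"
Concatenate remaining + first: "kpe" + "ek" = "kpeek"

kpeek


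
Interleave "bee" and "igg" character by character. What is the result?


Interleaving "bee" and "igg":
  Position 0: 'b' from first, 'i' from second => "bi"
  Position 1: 'e' from first, 'g' from second => "eg"
  Position 2: 'e' from first, 'g' from second => "eg"
Result: biegeg

biegeg


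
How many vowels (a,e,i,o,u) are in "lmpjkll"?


Input: lmpjkll
Checking each character:
  'l' at position 0: consonant
  'm' at position 1: consonant
  'p' at position 2: consonant
  'j' at position 3: consonant
  'k' at position 4: consonant
  'l' at position 5: consonant
  'l' at position 6: consonant
Total vowels: 0

0


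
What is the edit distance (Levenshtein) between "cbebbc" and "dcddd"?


Computing edit distance: "cbebbc" -> "dcddd"
DP table:
           d    c    d    d    d
      0    1    2    3    4    5
  c   1    1    1    2    3    4
  b   2    2    2    2    3    4
  e   3    3    3    3    3    4
  b   4    4    4    4    4    4
  b   5    5    5    5    5    5
  c   6    6    5    6    6    6
Edit distance = dp[6][5] = 6

6


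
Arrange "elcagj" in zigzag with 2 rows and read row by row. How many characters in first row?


Zigzag "elcagj" into 2 rows:
Placing characters:
  'e' => row 0
  'l' => row 1
  'c' => row 0
  'a' => row 1
  'g' => row 0
  'j' => row 1
Rows:
  Row 0: "ecg"
  Row 1: "laj"
First row length: 3

3


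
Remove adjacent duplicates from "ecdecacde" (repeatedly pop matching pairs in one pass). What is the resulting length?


Input: ecdecacde
Stack-based adjacent duplicate removal:
  Read 'e': push. Stack: e
  Read 'c': push. Stack: ec
  Read 'd': push. Stack: ecd
  Read 'e': push. Stack: ecde
  Read 'c': push. Stack: ecdec
  Read 'a': push. Stack: ecdeca
  Read 'c': push. Stack: ecdecac
  Read 'd': push. Stack: ecdecacd
  Read 'e': push. Stack: ecdecacde
Final stack: "ecdecacde" (length 9)

9


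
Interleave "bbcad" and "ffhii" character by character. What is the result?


Interleaving "bbcad" and "ffhii":
  Position 0: 'b' from first, 'f' from second => "bf"
  Position 1: 'b' from first, 'f' from second => "bf"
  Position 2: 'c' from first, 'h' from second => "ch"
  Position 3: 'a' from first, 'i' from second => "ai"
  Position 4: 'd' from first, 'i' from second => "di"
Result: bfbfchaidi

bfbfchaidi


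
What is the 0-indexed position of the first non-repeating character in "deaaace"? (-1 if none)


Input: deaaace
Character frequencies:
  'a': 3
  'c': 1
  'd': 1
  'e': 2
Scanning left to right for freq == 1:
  Position 0 ('d'): unique! => answer = 0

0


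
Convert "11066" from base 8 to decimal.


Input: "11066" in base 8
Positional expansion:
  Digit '1' (value 1) x 8^4 = 4096
  Digit '1' (value 1) x 8^3 = 512
  Digit '0' (value 0) x 8^2 = 0
  Digit '6' (value 6) x 8^1 = 48
  Digit '6' (value 6) x 8^0 = 6
Sum = 4662

4662


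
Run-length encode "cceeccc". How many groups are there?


Input: cceeccc
Scanning for consecutive runs:
  Group 1: 'c' x 2 (positions 0-1)
  Group 2: 'e' x 2 (positions 2-3)
  Group 3: 'c' x 3 (positions 4-6)
Total groups: 3

3


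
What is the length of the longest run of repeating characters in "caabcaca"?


Input: "caabcaca"
Scanning for longest run:
  Position 1 ('a'): new char, reset run to 1
  Position 2 ('a'): continues run of 'a', length=2
  Position 3 ('b'): new char, reset run to 1
  Position 4 ('c'): new char, reset run to 1
  Position 5 ('a'): new char, reset run to 1
  Position 6 ('c'): new char, reset run to 1
  Position 7 ('a'): new char, reset run to 1
Longest run: 'a' with length 2

2


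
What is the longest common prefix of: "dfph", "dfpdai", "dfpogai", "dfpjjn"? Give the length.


Words: dfph, dfpdai, dfpogai, dfpjjn
  Position 0: all 'd' => match
  Position 1: all 'f' => match
  Position 2: all 'p' => match
  Position 3: ('h', 'd', 'o', 'j') => mismatch, stop
LCP = "dfp" (length 3)

3


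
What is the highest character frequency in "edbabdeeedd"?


Input: edbabdeeedd
Character counts:
  'a': 1
  'b': 2
  'd': 4
  'e': 4
Maximum frequency: 4

4


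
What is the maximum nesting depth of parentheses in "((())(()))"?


Input: "((())(()))"
Tracking depth:
  Position 0 '(': depth becomes 1
  Position 1 '(': depth becomes 2
  Position 2 '(': depth becomes 3
  Position 3 ')': depth becomes 2
  Position 4 ')': depth becomes 1
  Position 5 '(': depth becomes 2
  Position 6 '(': depth becomes 3
  Position 7 ')': depth becomes 2
  Position 8 ')': depth becomes 1
  Position 9 ')': depth becomes 0
Maximum depth reached: 3

3


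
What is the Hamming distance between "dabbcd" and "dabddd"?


Comparing "dabbcd" and "dabddd" position by position:
  Position 0: 'd' vs 'd' => same
  Position 1: 'a' vs 'a' => same
  Position 2: 'b' vs 'b' => same
  Position 3: 'b' vs 'd' => differ
  Position 4: 'c' vs 'd' => differ
  Position 5: 'd' vs 'd' => same
Total differences (Hamming distance): 2

2


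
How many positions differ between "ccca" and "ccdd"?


Comparing "ccca" and "ccdd" position by position:
  Position 0: 'c' vs 'c' => same
  Position 1: 'c' vs 'c' => same
  Position 2: 'c' vs 'd' => DIFFER
  Position 3: 'a' vs 'd' => DIFFER
Positions that differ: 2

2


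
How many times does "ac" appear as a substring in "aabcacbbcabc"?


Searching for "ac" in "aabcacbbcabc"
Scanning each position:
  Position 0: "aa" => no
  Position 1: "ab" => no
  Position 2: "bc" => no
  Position 3: "ca" => no
  Position 4: "ac" => MATCH
  Position 5: "cb" => no
  Position 6: "bb" => no
  Position 7: "bc" => no
  Position 8: "ca" => no
  Position 9: "ab" => no
  Position 10: "bc" => no
Total occurrences: 1

1


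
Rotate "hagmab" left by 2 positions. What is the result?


Input: "hagmab", rotate left by 2
First 2 characters: "ha"
Remaining characters: "gmab"
Concatenate remaining + first: "gmab" + "ha" = "gmabha"

gmabha


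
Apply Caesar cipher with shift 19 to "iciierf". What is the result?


Caesar cipher: shift "iciierf" by 19
  'i' (pos 8) + 19 = pos 1 = 'b'
  'c' (pos 2) + 19 = pos 21 = 'v'
  'i' (pos 8) + 19 = pos 1 = 'b'
  'i' (pos 8) + 19 = pos 1 = 'b'
  'e' (pos 4) + 19 = pos 23 = 'x'
  'r' (pos 17) + 19 = pos 10 = 'k'
  'f' (pos 5) + 19 = pos 24 = 'y'
Result: bvbbxky

bvbbxky


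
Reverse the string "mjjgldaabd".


Input: mjjgldaabd
Reading characters right to left:
  Position 9: 'd'
  Position 8: 'b'
  Position 7: 'a'
  Position 6: 'a'
  Position 5: 'd'
  Position 4: 'l'
  Position 3: 'g'
  Position 2: 'j'
  Position 1: 'j'
  Position 0: 'm'
Reversed: dbaadlgjjm

dbaadlgjjm


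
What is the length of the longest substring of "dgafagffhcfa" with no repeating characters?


Input: "dgafagffhcfa"
Sliding window (track last position of each char):
  Position 0 ('d'): window [0,0] length 1 -- new best
  Position 1 ('g'): window [0,1] length 2 -- new best
  Position 2 ('a'): window [0,2] length 3 -- new best
  Position 3 ('f'): window [0,3] length 4 -- new best
  Position 4 ('a'): repeat (last at 2), move window start to 3
  Position 4 ('a'): window [3,4] length 2
  Position 5 ('g'): window [3,5] length 3
  Position 6 ('f'): repeat (last at 3), move window start to 4
  Position 6 ('f'): window [4,6] length 3
  Position 7 ('f'): repeat (last at 6), move window start to 7
  Position 7 ('f'): window [7,7] length 1
  Position 8 ('h'): window [7,8] length 2
  Position 9 ('c'): window [7,9] length 3
  Position 10 ('f'): repeat (last at 7), move window start to 8
  Position 10 ('f'): window [8,10] length 3
  Position 11 ('a'): window [8,11] length 4
Longest substring with no repeats: "dgaf" with length 4

4


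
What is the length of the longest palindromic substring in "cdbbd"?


Input: "cdbbd"
Checking substrings for palindromes:
  [1:5] "dbbd" (len 4) => palindrome
  [2:4] "bb" (len 2) => palindrome
Longest palindromic substring: "dbbd" with length 4

4


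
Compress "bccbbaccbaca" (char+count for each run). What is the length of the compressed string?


Input: bccbbaccbaca
Runs:
  'b' x 1 => "b1"
  'c' x 2 => "c2"
  'b' x 2 => "b2"
  'a' x 1 => "a1"
  'c' x 2 => "c2"
  'b' x 1 => "b1"
  'a' x 1 => "a1"
  'c' x 1 => "c1"
  'a' x 1 => "a1"
Compressed: "b1c2b2a1c2b1a1c1a1"
Compressed length: 18

18


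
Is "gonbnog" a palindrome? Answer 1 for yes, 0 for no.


Input: gonbnog
Reversed: gonbnog
  Compare pos 0 ('g') with pos 6 ('g'): match
  Compare pos 1 ('o') with pos 5 ('o'): match
  Compare pos 2 ('n') with pos 4 ('n'): match
Result: palindrome

1


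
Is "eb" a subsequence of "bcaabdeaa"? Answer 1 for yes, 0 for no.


Check if "eb" is a subsequence of "bcaabdeaa"
Greedy scan:
  Position 0 ('b'): no match needed
  Position 1 ('c'): no match needed
  Position 2 ('a'): no match needed
  Position 3 ('a'): no match needed
  Position 4 ('b'): no match needed
  Position 5 ('d'): no match needed
  Position 6 ('e'): matches sub[0] = 'e'
  Position 7 ('a'): no match needed
  Position 8 ('a'): no match needed
Only matched 1/2 characters => not a subsequence

0


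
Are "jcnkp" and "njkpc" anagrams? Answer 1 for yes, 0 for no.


Strings: "jcnkp", "njkpc"
Sorted first:  cjknp
Sorted second: cjknp
Sorted forms match => anagrams

1


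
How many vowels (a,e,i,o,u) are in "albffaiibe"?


Input: albffaiibe
Checking each character:
  'a' at position 0: vowel (running total: 1)
  'l' at position 1: consonant
  'b' at position 2: consonant
  'f' at position 3: consonant
  'f' at position 4: consonant
  'a' at position 5: vowel (running total: 2)
  'i' at position 6: vowel (running total: 3)
  'i' at position 7: vowel (running total: 4)
  'b' at position 8: consonant
  'e' at position 9: vowel (running total: 5)
Total vowels: 5

5


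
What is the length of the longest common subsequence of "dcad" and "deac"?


LCS of "dcad" and "deac"
DP table:
           d    e    a    c
      0    0    0    0    0
  d   0    1    1    1    1
  c   0    1    1    1    2
  a   0    1    1    2    2
  d   0    1    1    2    2
LCS length = dp[4][4] = 2

2


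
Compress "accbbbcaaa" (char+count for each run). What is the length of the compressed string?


Input: accbbbcaaa
Runs:
  'a' x 1 => "a1"
  'c' x 2 => "c2"
  'b' x 3 => "b3"
  'c' x 1 => "c1"
  'a' x 3 => "a3"
Compressed: "a1c2b3c1a3"
Compressed length: 10

10


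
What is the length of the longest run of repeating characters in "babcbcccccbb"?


Input: "babcbcccccbb"
Scanning for longest run:
  Position 1 ('a'): new char, reset run to 1
  Position 2 ('b'): new char, reset run to 1
  Position 3 ('c'): new char, reset run to 1
  Position 4 ('b'): new char, reset run to 1
  Position 5 ('c'): new char, reset run to 1
  Position 6 ('c'): continues run of 'c', length=2
  Position 7 ('c'): continues run of 'c', length=3
  Position 8 ('c'): continues run of 'c', length=4
  Position 9 ('c'): continues run of 'c', length=5
  Position 10 ('b'): new char, reset run to 1
  Position 11 ('b'): continues run of 'b', length=2
Longest run: 'c' with length 5

5


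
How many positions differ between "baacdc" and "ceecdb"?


Comparing "baacdc" and "ceecdb" position by position:
  Position 0: 'b' vs 'c' => DIFFER
  Position 1: 'a' vs 'e' => DIFFER
  Position 2: 'a' vs 'e' => DIFFER
  Position 3: 'c' vs 'c' => same
  Position 4: 'd' vs 'd' => same
  Position 5: 'c' vs 'b' => DIFFER
Positions that differ: 4

4


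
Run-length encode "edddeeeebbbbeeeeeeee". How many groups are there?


Input: edddeeeebbbbeeeeeeee
Scanning for consecutive runs:
  Group 1: 'e' x 1 (positions 0-0)
  Group 2: 'd' x 3 (positions 1-3)
  Group 3: 'e' x 4 (positions 4-7)
  Group 4: 'b' x 4 (positions 8-11)
  Group 5: 'e' x 8 (positions 12-19)
Total groups: 5

5


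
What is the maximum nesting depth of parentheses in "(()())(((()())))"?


Input: "(()())(((()())))"
Tracking depth:
  Position 0 '(': depth becomes 1
  Position 1 '(': depth becomes 2
  Position 2 ')': depth becomes 1
  Position 3 '(': depth becomes 2
  Position 4 ')': depth becomes 1
  Position 5 ')': depth becomes 0
  Position 6 '(': depth becomes 1
  Position 7 '(': depth becomes 2
  Position 8 '(': depth becomes 3
  Position 9 '(': depth becomes 4
  Position 10 ')': depth becomes 3
  Position 11 '(': depth becomes 4
  Position 12 ')': depth becomes 3
  Position 13 ')': depth becomes 2
  Position 14 ')': depth becomes 1
  Position 15 ')': depth becomes 0
Maximum depth reached: 4

4


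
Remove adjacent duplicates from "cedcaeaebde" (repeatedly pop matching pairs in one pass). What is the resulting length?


Input: cedcaeaebde
Stack-based adjacent duplicate removal:
  Read 'c': push. Stack: c
  Read 'e': push. Stack: ce
  Read 'd': push. Stack: ced
  Read 'c': push. Stack: cedc
  Read 'a': push. Stack: cedca
  Read 'e': push. Stack: cedcae
  Read 'a': push. Stack: cedcaea
  Read 'e': push. Stack: cedcaeae
  Read 'b': push. Stack: cedcaeaeb
  Read 'd': push. Stack: cedcaeaebd
  Read 'e': push. Stack: cedcaeaebde
Final stack: "cedcaeaebde" (length 11)

11


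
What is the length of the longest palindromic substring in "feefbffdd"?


Input: "feefbffdd"
Checking substrings for palindromes:
  [0:4] "feef" (len 4) => palindrome
  [3:6] "fbf" (len 3) => palindrome
  [1:3] "ee" (len 2) => palindrome
  [5:7] "ff" (len 2) => palindrome
  [7:9] "dd" (len 2) => palindrome
Longest palindromic substring: "feef" with length 4

4


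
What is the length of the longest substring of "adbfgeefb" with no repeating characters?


Input: "adbfgeefb"
Sliding window (track last position of each char):
  Position 0 ('a'): window [0,0] length 1 -- new best
  Position 1 ('d'): window [0,1] length 2 -- new best
  Position 2 ('b'): window [0,2] length 3 -- new best
  Position 3 ('f'): window [0,3] length 4 -- new best
  Position 4 ('g'): window [0,4] length 5 -- new best
  Position 5 ('e'): window [0,5] length 6 -- new best
  Position 6 ('e'): repeat (last at 5), move window start to 6
  Position 6 ('e'): window [6,6] length 1
  Position 7 ('f'): window [6,7] length 2
  Position 8 ('b'): window [6,8] length 3
Longest substring with no repeats: "adbfge" with length 6

6


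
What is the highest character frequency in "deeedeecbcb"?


Input: deeedeecbcb
Character counts:
  'b': 2
  'c': 2
  'd': 2
  'e': 5
Maximum frequency: 5

5


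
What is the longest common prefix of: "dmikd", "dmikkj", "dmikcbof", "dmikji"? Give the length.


Words: dmikd, dmikkj, dmikcbof, dmikji
  Position 0: all 'd' => match
  Position 1: all 'm' => match
  Position 2: all 'i' => match
  Position 3: all 'k' => match
  Position 4: ('d', 'k', 'c', 'j') => mismatch, stop
LCP = "dmik" (length 4)

4


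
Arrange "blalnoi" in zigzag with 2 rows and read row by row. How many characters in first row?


Zigzag "blalnoi" into 2 rows:
Placing characters:
  'b' => row 0
  'l' => row 1
  'a' => row 0
  'l' => row 1
  'n' => row 0
  'o' => row 1
  'i' => row 0
Rows:
  Row 0: "bani"
  Row 1: "llo"
First row length: 4

4


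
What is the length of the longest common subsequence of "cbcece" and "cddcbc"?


LCS of "cbcece" and "cddcbc"
DP table:
           c    d    d    c    b    c
      0    0    0    0    0    0    0
  c   0    1    1    1    1    1    1
  b   0    1    1    1    1    2    2
  c   0    1    1    1    2    2    3
  e   0    1    1    1    2    2    3
  c   0    1    1    1    2    2    3
  e   0    1    1    1    2    2    3
LCS length = dp[6][6] = 3

3


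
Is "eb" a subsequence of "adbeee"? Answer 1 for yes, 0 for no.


Check if "eb" is a subsequence of "adbeee"
Greedy scan:
  Position 0 ('a'): no match needed
  Position 1 ('d'): no match needed
  Position 2 ('b'): no match needed
  Position 3 ('e'): matches sub[0] = 'e'
  Position 4 ('e'): no match needed
  Position 5 ('e'): no match needed
Only matched 1/2 characters => not a subsequence

0


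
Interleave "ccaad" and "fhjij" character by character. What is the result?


Interleaving "ccaad" and "fhjij":
  Position 0: 'c' from first, 'f' from second => "cf"
  Position 1: 'c' from first, 'h' from second => "ch"
  Position 2: 'a' from first, 'j' from second => "aj"
  Position 3: 'a' from first, 'i' from second => "ai"
  Position 4: 'd' from first, 'j' from second => "dj"
Result: cfchajaidj

cfchajaidj


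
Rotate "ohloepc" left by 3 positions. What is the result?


Input: "ohloepc", rotate left by 3
First 3 characters: "ohl"
Remaining characters: "oepc"
Concatenate remaining + first: "oepc" + "ohl" = "oepcohl"

oepcohl


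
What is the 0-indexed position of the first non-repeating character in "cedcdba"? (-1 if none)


Input: cedcdba
Character frequencies:
  'a': 1
  'b': 1
  'c': 2
  'd': 2
  'e': 1
Scanning left to right for freq == 1:
  Position 0 ('c'): freq=2, skip
  Position 1 ('e'): unique! => answer = 1

1


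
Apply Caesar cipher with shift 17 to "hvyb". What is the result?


Caesar cipher: shift "hvyb" by 17
  'h' (pos 7) + 17 = pos 24 = 'y'
  'v' (pos 21) + 17 = pos 12 = 'm'
  'y' (pos 24) + 17 = pos 15 = 'p'
  'b' (pos 1) + 17 = pos 18 = 's'
Result: ymps

ymps


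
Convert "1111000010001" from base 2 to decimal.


Input: "1111000010001" in base 2
Positional expansion:
  Digit '1' (value 1) x 2^12 = 4096
  Digit '1' (value 1) x 2^11 = 2048
  Digit '1' (value 1) x 2^10 = 1024
  Digit '1' (value 1) x 2^9 = 512
  Digit '0' (value 0) x 2^8 = 0
  Digit '0' (value 0) x 2^7 = 0
  Digit '0' (value 0) x 2^6 = 0
  Digit '0' (value 0) x 2^5 = 0
  Digit '1' (value 1) x 2^4 = 16
  Digit '0' (value 0) x 2^3 = 0
  Digit '0' (value 0) x 2^2 = 0
  Digit '0' (value 0) x 2^1 = 0
  Digit '1' (value 1) x 2^0 = 1
Sum = 7697

7697


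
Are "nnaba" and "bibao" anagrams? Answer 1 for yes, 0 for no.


Strings: "nnaba", "bibao"
Sorted first:  aabnn
Sorted second: abbio
Differ at position 1: 'a' vs 'b' => not anagrams

0


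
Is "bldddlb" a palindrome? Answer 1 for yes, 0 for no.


Input: bldddlb
Reversed: bldddlb
  Compare pos 0 ('b') with pos 6 ('b'): match
  Compare pos 1 ('l') with pos 5 ('l'): match
  Compare pos 2 ('d') with pos 4 ('d'): match
Result: palindrome

1


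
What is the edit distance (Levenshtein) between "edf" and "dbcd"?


Computing edit distance: "edf" -> "dbcd"
DP table:
           d    b    c    d
      0    1    2    3    4
  e   1    1    2    3    4
  d   2    1    2    3    3
  f   3    2    2    3    4
Edit distance = dp[3][4] = 4

4


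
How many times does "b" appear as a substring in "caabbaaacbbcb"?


Searching for "b" in "caabbaaacbbcb"
Scanning each position:
  Position 0: "c" => no
  Position 1: "a" => no
  Position 2: "a" => no
  Position 3: "b" => MATCH
  Position 4: "b" => MATCH
  Position 5: "a" => no
  Position 6: "a" => no
  Position 7: "a" => no
  Position 8: "c" => no
  Position 9: "b" => MATCH
  Position 10: "b" => MATCH
  Position 11: "c" => no
  Position 12: "b" => MATCH
Total occurrences: 5

5


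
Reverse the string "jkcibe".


Input: jkcibe
Reading characters right to left:
  Position 5: 'e'
  Position 4: 'b'
  Position 3: 'i'
  Position 2: 'c'
  Position 1: 'k'
  Position 0: 'j'
Reversed: ebickj

ebickj


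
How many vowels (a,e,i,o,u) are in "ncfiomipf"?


Input: ncfiomipf
Checking each character:
  'n' at position 0: consonant
  'c' at position 1: consonant
  'f' at position 2: consonant
  'i' at position 3: vowel (running total: 1)
  'o' at position 4: vowel (running total: 2)
  'm' at position 5: consonant
  'i' at position 6: vowel (running total: 3)
  'p' at position 7: consonant
  'f' at position 8: consonant
Total vowels: 3

3


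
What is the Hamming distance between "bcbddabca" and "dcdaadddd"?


Comparing "bcbddabca" and "dcdaadddd" position by position:
  Position 0: 'b' vs 'd' => differ
  Position 1: 'c' vs 'c' => same
  Position 2: 'b' vs 'd' => differ
  Position 3: 'd' vs 'a' => differ
  Position 4: 'd' vs 'a' => differ
  Position 5: 'a' vs 'd' => differ
  Position 6: 'b' vs 'd' => differ
  Position 7: 'c' vs 'd' => differ
  Position 8: 'a' vs 'd' => differ
Total differences (Hamming distance): 8

8


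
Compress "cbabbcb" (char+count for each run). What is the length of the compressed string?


Input: cbabbcb
Runs:
  'c' x 1 => "c1"
  'b' x 1 => "b1"
  'a' x 1 => "a1"
  'b' x 2 => "b2"
  'c' x 1 => "c1"
  'b' x 1 => "b1"
Compressed: "c1b1a1b2c1b1"
Compressed length: 12

12


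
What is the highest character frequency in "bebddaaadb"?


Input: bebddaaadb
Character counts:
  'a': 3
  'b': 3
  'd': 3
  'e': 1
Maximum frequency: 3

3


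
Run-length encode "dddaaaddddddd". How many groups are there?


Input: dddaaaddddddd
Scanning for consecutive runs:
  Group 1: 'd' x 3 (positions 0-2)
  Group 2: 'a' x 3 (positions 3-5)
  Group 3: 'd' x 7 (positions 6-12)
Total groups: 3

3


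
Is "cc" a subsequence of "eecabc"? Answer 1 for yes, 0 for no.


Check if "cc" is a subsequence of "eecabc"
Greedy scan:
  Position 0 ('e'): no match needed
  Position 1 ('e'): no match needed
  Position 2 ('c'): matches sub[0] = 'c'
  Position 3 ('a'): no match needed
  Position 4 ('b'): no match needed
  Position 5 ('c'): matches sub[1] = 'c'
All 2 characters matched => is a subsequence

1


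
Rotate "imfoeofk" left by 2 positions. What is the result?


Input: "imfoeofk", rotate left by 2
First 2 characters: "im"
Remaining characters: "foeofk"
Concatenate remaining + first: "foeofk" + "im" = "foeofkim"

foeofkim


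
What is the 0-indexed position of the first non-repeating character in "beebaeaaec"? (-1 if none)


Input: beebaeaaec
Character frequencies:
  'a': 3
  'b': 2
  'c': 1
  'e': 4
Scanning left to right for freq == 1:
  Position 0 ('b'): freq=2, skip
  Position 1 ('e'): freq=4, skip
  Position 2 ('e'): freq=4, skip
  Position 3 ('b'): freq=2, skip
  Position 4 ('a'): freq=3, skip
  Position 5 ('e'): freq=4, skip
  Position 6 ('a'): freq=3, skip
  Position 7 ('a'): freq=3, skip
  Position 8 ('e'): freq=4, skip
  Position 9 ('c'): unique! => answer = 9

9


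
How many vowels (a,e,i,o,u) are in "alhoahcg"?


Input: alhoahcg
Checking each character:
  'a' at position 0: vowel (running total: 1)
  'l' at position 1: consonant
  'h' at position 2: consonant
  'o' at position 3: vowel (running total: 2)
  'a' at position 4: vowel (running total: 3)
  'h' at position 5: consonant
  'c' at position 6: consonant
  'g' at position 7: consonant
Total vowels: 3

3


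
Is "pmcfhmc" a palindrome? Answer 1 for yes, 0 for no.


Input: pmcfhmc
Reversed: cmhfcmp
  Compare pos 0 ('p') with pos 6 ('c'): MISMATCH
  Compare pos 1 ('m') with pos 5 ('m'): match
  Compare pos 2 ('c') with pos 4 ('h'): MISMATCH
Result: not a palindrome

0


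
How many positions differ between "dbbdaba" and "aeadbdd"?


Comparing "dbbdaba" and "aeadbdd" position by position:
  Position 0: 'd' vs 'a' => DIFFER
  Position 1: 'b' vs 'e' => DIFFER
  Position 2: 'b' vs 'a' => DIFFER
  Position 3: 'd' vs 'd' => same
  Position 4: 'a' vs 'b' => DIFFER
  Position 5: 'b' vs 'd' => DIFFER
  Position 6: 'a' vs 'd' => DIFFER
Positions that differ: 6

6


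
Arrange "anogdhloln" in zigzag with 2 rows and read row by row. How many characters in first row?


Zigzag "anogdhloln" into 2 rows:
Placing characters:
  'a' => row 0
  'n' => row 1
  'o' => row 0
  'g' => row 1
  'd' => row 0
  'h' => row 1
  'l' => row 0
  'o' => row 1
  'l' => row 0
  'n' => row 1
Rows:
  Row 0: "aodll"
  Row 1: "nghon"
First row length: 5

5


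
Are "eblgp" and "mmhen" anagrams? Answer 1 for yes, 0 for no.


Strings: "eblgp", "mmhen"
Sorted first:  beglp
Sorted second: ehmmn
Differ at position 0: 'b' vs 'e' => not anagrams

0


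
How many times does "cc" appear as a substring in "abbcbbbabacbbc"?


Searching for "cc" in "abbcbbbabacbbc"
Scanning each position:
  Position 0: "ab" => no
  Position 1: "bb" => no
  Position 2: "bc" => no
  Position 3: "cb" => no
  Position 4: "bb" => no
  Position 5: "bb" => no
  Position 6: "ba" => no
  Position 7: "ab" => no
  Position 8: "ba" => no
  Position 9: "ac" => no
  Position 10: "cb" => no
  Position 11: "bb" => no
  Position 12: "bc" => no
Total occurrences: 0

0


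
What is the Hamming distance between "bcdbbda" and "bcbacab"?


Comparing "bcdbbda" and "bcbacab" position by position:
  Position 0: 'b' vs 'b' => same
  Position 1: 'c' vs 'c' => same
  Position 2: 'd' vs 'b' => differ
  Position 3: 'b' vs 'a' => differ
  Position 4: 'b' vs 'c' => differ
  Position 5: 'd' vs 'a' => differ
  Position 6: 'a' vs 'b' => differ
Total differences (Hamming distance): 5

5


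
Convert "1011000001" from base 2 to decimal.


Input: "1011000001" in base 2
Positional expansion:
  Digit '1' (value 1) x 2^9 = 512
  Digit '0' (value 0) x 2^8 = 0
  Digit '1' (value 1) x 2^7 = 128
  Digit '1' (value 1) x 2^6 = 64
  Digit '0' (value 0) x 2^5 = 0
  Digit '0' (value 0) x 2^4 = 0
  Digit '0' (value 0) x 2^3 = 0
  Digit '0' (value 0) x 2^2 = 0
  Digit '0' (value 0) x 2^1 = 0
  Digit '1' (value 1) x 2^0 = 1
Sum = 705

705


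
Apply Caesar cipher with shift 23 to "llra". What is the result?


Caesar cipher: shift "llra" by 23
  'l' (pos 11) + 23 = pos 8 = 'i'
  'l' (pos 11) + 23 = pos 8 = 'i'
  'r' (pos 17) + 23 = pos 14 = 'o'
  'a' (pos 0) + 23 = pos 23 = 'x'
Result: iiox

iiox


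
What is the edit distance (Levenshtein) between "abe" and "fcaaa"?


Computing edit distance: "abe" -> "fcaaa"
DP table:
           f    c    a    a    a
      0    1    2    3    4    5
  a   1    1    2    2    3    4
  b   2    2    2    3    3    4
  e   3    3    3    3    4    4
Edit distance = dp[3][5] = 4

4


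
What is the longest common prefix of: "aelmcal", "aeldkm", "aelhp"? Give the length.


Words: aelmcal, aeldkm, aelhp
  Position 0: all 'a' => match
  Position 1: all 'e' => match
  Position 2: all 'l' => match
  Position 3: ('m', 'd', 'h') => mismatch, stop
LCP = "ael" (length 3)

3


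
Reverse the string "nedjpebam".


Input: nedjpebam
Reading characters right to left:
  Position 8: 'm'
  Position 7: 'a'
  Position 6: 'b'
  Position 5: 'e'
  Position 4: 'p'
  Position 3: 'j'
  Position 2: 'd'
  Position 1: 'e'
  Position 0: 'n'
Reversed: mabepjden

mabepjden


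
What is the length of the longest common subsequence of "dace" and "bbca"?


LCS of "dace" and "bbca"
DP table:
           b    b    c    a
      0    0    0    0    0
  d   0    0    0    0    0
  a   0    0    0    0    1
  c   0    0    0    1    1
  e   0    0    0    1    1
LCS length = dp[4][4] = 1

1


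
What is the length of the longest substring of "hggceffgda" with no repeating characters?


Input: "hggceffgda"
Sliding window (track last position of each char):
  Position 0 ('h'): window [0,0] length 1 -- new best
  Position 1 ('g'): window [0,1] length 2 -- new best
  Position 2 ('g'): repeat (last at 1), move window start to 2
  Position 2 ('g'): window [2,2] length 1
  Position 3 ('c'): window [2,3] length 2
  Position 4 ('e'): window [2,4] length 3 -- new best
  Position 5 ('f'): window [2,5] length 4 -- new best
  Position 6 ('f'): repeat (last at 5), move window start to 6
  Position 6 ('f'): window [6,6] length 1
  Position 7 ('g'): window [6,7] length 2
  Position 8 ('d'): window [6,8] length 3
  Position 9 ('a'): window [6,9] length 4
Longest substring with no repeats: "gcef" with length 4

4


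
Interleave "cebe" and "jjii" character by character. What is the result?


Interleaving "cebe" and "jjii":
  Position 0: 'c' from first, 'j' from second => "cj"
  Position 1: 'e' from first, 'j' from second => "ej"
  Position 2: 'b' from first, 'i' from second => "bi"
  Position 3: 'e' from first, 'i' from second => "ei"
Result: cjejbiei

cjejbiei


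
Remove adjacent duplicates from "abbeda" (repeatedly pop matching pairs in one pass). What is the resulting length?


Input: abbeda
Stack-based adjacent duplicate removal:
  Read 'a': push. Stack: a
  Read 'b': push. Stack: ab
  Read 'b': matches stack top 'b' => pop. Stack: a
  Read 'e': push. Stack: ae
  Read 'd': push. Stack: aed
  Read 'a': push. Stack: aeda
Final stack: "aeda" (length 4)

4


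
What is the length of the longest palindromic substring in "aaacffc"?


Input: "aaacffc"
Checking substrings for palindromes:
  [3:7] "cffc" (len 4) => palindrome
  [0:3] "aaa" (len 3) => palindrome
  [0:2] "aa" (len 2) => palindrome
  [1:3] "aa" (len 2) => palindrome
  [4:6] "ff" (len 2) => palindrome
Longest palindromic substring: "cffc" with length 4

4


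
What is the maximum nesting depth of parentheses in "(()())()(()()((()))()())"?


Input: "(()())()(()()((()))()())"
Tracking depth:
  Position 0 '(': depth becomes 1
  Position 1 '(': depth becomes 2
  Position 2 ')': depth becomes 1
  Position 3 '(': depth becomes 2
  Position 4 ')': depth becomes 1
  Position 5 ')': depth becomes 0
  Position 6 '(': depth becomes 1
  Position 7 ')': depth becomes 0
  Position 8 '(': depth becomes 1
  Position 9 '(': depth becomes 2
  Position 10 ')': depth becomes 1
  Position 11 '(': depth becomes 2
  Position 12 ')': depth becomes 1
  Position 13 '(': depth becomes 2
  Position 14 '(': depth becomes 3
  Position 15 '(': depth becomes 4
  Position 16 ')': depth becomes 3
  Position 17 ')': depth becomes 2
  Position 18 ')': depth becomes 1
  Position 19 '(': depth becomes 2
  Position 20 ')': depth becomes 1
  Position 21 '(': depth becomes 2
  Position 22 ')': depth becomes 1
  Position 23 ')': depth becomes 0
Maximum depth reached: 4

4


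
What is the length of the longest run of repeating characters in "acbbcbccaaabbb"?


Input: "acbbcbccaaabbb"
Scanning for longest run:
  Position 1 ('c'): new char, reset run to 1
  Position 2 ('b'): new char, reset run to 1
  Position 3 ('b'): continues run of 'b', length=2
  Position 4 ('c'): new char, reset run to 1
  Position 5 ('b'): new char, reset run to 1
  Position 6 ('c'): new char, reset run to 1
  Position 7 ('c'): continues run of 'c', length=2
  Position 8 ('a'): new char, reset run to 1
  Position 9 ('a'): continues run of 'a', length=2
  Position 10 ('a'): continues run of 'a', length=3
  Position 11 ('b'): new char, reset run to 1
  Position 12 ('b'): continues run of 'b', length=2
  Position 13 ('b'): continues run of 'b', length=3
Longest run: 'a' with length 3

3


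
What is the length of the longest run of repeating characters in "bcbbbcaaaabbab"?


Input: "bcbbbcaaaabbab"
Scanning for longest run:
  Position 1 ('c'): new char, reset run to 1
  Position 2 ('b'): new char, reset run to 1
  Position 3 ('b'): continues run of 'b', length=2
  Position 4 ('b'): continues run of 'b', length=3
  Position 5 ('c'): new char, reset run to 1
  Position 6 ('a'): new char, reset run to 1
  Position 7 ('a'): continues run of 'a', length=2
  Position 8 ('a'): continues run of 'a', length=3
  Position 9 ('a'): continues run of 'a', length=4
  Position 10 ('b'): new char, reset run to 1
  Position 11 ('b'): continues run of 'b', length=2
  Position 12 ('a'): new char, reset run to 1
  Position 13 ('b'): new char, reset run to 1
Longest run: 'a' with length 4

4


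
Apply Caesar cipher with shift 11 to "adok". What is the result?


Caesar cipher: shift "adok" by 11
  'a' (pos 0) + 11 = pos 11 = 'l'
  'd' (pos 3) + 11 = pos 14 = 'o'
  'o' (pos 14) + 11 = pos 25 = 'z'
  'k' (pos 10) + 11 = pos 21 = 'v'
Result: lozv

lozv


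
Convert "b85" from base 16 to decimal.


Input: "b85" in base 16
Positional expansion:
  Digit 'b' (value 11) x 16^2 = 2816
  Digit '8' (value 8) x 16^1 = 128
  Digit '5' (value 5) x 16^0 = 5
Sum = 2949

2949


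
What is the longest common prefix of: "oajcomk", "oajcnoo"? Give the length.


Words: oajcomk, oajcnoo
  Position 0: all 'o' => match
  Position 1: all 'a' => match
  Position 2: all 'j' => match
  Position 3: all 'c' => match
  Position 4: ('o', 'n') => mismatch, stop
LCP = "oajc" (length 4)

4


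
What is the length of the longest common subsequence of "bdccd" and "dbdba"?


LCS of "bdccd" and "dbdba"
DP table:
           d    b    d    b    a
      0    0    0    0    0    0
  b   0    0    1    1    1    1
  d   0    1    1    2    2    2
  c   0    1    1    2    2    2
  c   0    1    1    2    2    2
  d   0    1    1    2    2    2
LCS length = dp[5][5] = 2

2


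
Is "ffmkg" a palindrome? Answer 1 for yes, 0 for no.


Input: ffmkg
Reversed: gkmff
  Compare pos 0 ('f') with pos 4 ('g'): MISMATCH
  Compare pos 1 ('f') with pos 3 ('k'): MISMATCH
Result: not a palindrome

0


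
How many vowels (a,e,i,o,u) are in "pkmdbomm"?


Input: pkmdbomm
Checking each character:
  'p' at position 0: consonant
  'k' at position 1: consonant
  'm' at position 2: consonant
  'd' at position 3: consonant
  'b' at position 4: consonant
  'o' at position 5: vowel (running total: 1)
  'm' at position 6: consonant
  'm' at position 7: consonant
Total vowels: 1

1


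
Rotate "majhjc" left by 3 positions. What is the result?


Input: "majhjc", rotate left by 3
First 3 characters: "maj"
Remaining characters: "hjc"
Concatenate remaining + first: "hjc" + "maj" = "hjcmaj"

hjcmaj


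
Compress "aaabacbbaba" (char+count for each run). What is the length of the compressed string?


Input: aaabacbbaba
Runs:
  'a' x 3 => "a3"
  'b' x 1 => "b1"
  'a' x 1 => "a1"
  'c' x 1 => "c1"
  'b' x 2 => "b2"
  'a' x 1 => "a1"
  'b' x 1 => "b1"
  'a' x 1 => "a1"
Compressed: "a3b1a1c1b2a1b1a1"
Compressed length: 16

16


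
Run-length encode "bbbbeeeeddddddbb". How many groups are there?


Input: bbbbeeeeddddddbb
Scanning for consecutive runs:
  Group 1: 'b' x 4 (positions 0-3)
  Group 2: 'e' x 4 (positions 4-7)
  Group 3: 'd' x 6 (positions 8-13)
  Group 4: 'b' x 2 (positions 14-15)
Total groups: 4

4


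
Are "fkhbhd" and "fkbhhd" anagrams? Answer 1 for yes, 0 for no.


Strings: "fkhbhd", "fkbhhd"
Sorted first:  bdfhhk
Sorted second: bdfhhk
Sorted forms match => anagrams

1


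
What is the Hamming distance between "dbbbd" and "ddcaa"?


Comparing "dbbbd" and "ddcaa" position by position:
  Position 0: 'd' vs 'd' => same
  Position 1: 'b' vs 'd' => differ
  Position 2: 'b' vs 'c' => differ
  Position 3: 'b' vs 'a' => differ
  Position 4: 'd' vs 'a' => differ
Total differences (Hamming distance): 4

4


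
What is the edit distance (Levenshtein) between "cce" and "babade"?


Computing edit distance: "cce" -> "babade"
DP table:
           b    a    b    a    d    e
      0    1    2    3    4    5    6
  c   1    1    2    3    4    5    6
  c   2    2    2    3    4    5    6
  e   3    3    3    3    4    5    5
Edit distance = dp[3][6] = 5

5


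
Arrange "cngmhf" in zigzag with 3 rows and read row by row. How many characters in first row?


Zigzag "cngmhf" into 3 rows:
Placing characters:
  'c' => row 0
  'n' => row 1
  'g' => row 2
  'm' => row 1
  'h' => row 0
  'f' => row 1
Rows:
  Row 0: "ch"
  Row 1: "nmf"
  Row 2: "g"
First row length: 2

2


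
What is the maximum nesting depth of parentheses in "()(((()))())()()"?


Input: "()(((()))())()()"
Tracking depth:
  Position 0 '(': depth becomes 1
  Position 1 ')': depth becomes 0
  Position 2 '(': depth becomes 1
  Position 3 '(': depth becomes 2
  Position 4 '(': depth becomes 3
  Position 5 '(': depth becomes 4
  Position 6 ')': depth becomes 3
  Position 7 ')': depth becomes 2
  Position 8 ')': depth becomes 1
  Position 9 '(': depth becomes 2
  Position 10 ')': depth becomes 1
  Position 11 ')': depth becomes 0
  Position 12 '(': depth becomes 1
  Position 13 ')': depth becomes 0
  Position 14 '(': depth becomes 1
  Position 15 ')': depth becomes 0
Maximum depth reached: 4

4


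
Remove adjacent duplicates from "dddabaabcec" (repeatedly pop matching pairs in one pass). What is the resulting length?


Input: dddabaabcec
Stack-based adjacent duplicate removal:
  Read 'd': push. Stack: d
  Read 'd': matches stack top 'd' => pop. Stack: (empty)
  Read 'd': push. Stack: d
  Read 'a': push. Stack: da
  Read 'b': push. Stack: dab
  Read 'a': push. Stack: daba
  Read 'a': matches stack top 'a' => pop. Stack: dab
  Read 'b': matches stack top 'b' => pop. Stack: da
  Read 'c': push. Stack: dac
  Read 'e': push. Stack: dace
  Read 'c': push. Stack: dacec
Final stack: "dacec" (length 5)

5


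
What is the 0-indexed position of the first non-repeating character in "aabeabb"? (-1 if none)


Input: aabeabb
Character frequencies:
  'a': 3
  'b': 3
  'e': 1
Scanning left to right for freq == 1:
  Position 0 ('a'): freq=3, skip
  Position 1 ('a'): freq=3, skip
  Position 2 ('b'): freq=3, skip
  Position 3 ('e'): unique! => answer = 3

3


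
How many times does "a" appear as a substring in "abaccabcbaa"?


Searching for "a" in "abaccabcbaa"
Scanning each position:
  Position 0: "a" => MATCH
  Position 1: "b" => no
  Position 2: "a" => MATCH
  Position 3: "c" => no
  Position 4: "c" => no
  Position 5: "a" => MATCH
  Position 6: "b" => no
  Position 7: "c" => no
  Position 8: "b" => no
  Position 9: "a" => MATCH
  Position 10: "a" => MATCH
Total occurrences: 5

5


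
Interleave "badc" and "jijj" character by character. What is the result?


Interleaving "badc" and "jijj":
  Position 0: 'b' from first, 'j' from second => "bj"
  Position 1: 'a' from first, 'i' from second => "ai"
  Position 2: 'd' from first, 'j' from second => "dj"
  Position 3: 'c' from first, 'j' from second => "cj"
Result: bjaidjcj

bjaidjcj


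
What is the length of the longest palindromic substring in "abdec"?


Input: "abdec"
Checking substrings for palindromes:
  No multi-char palindromic substrings found
Longest palindromic substring: "a" with length 1

1
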